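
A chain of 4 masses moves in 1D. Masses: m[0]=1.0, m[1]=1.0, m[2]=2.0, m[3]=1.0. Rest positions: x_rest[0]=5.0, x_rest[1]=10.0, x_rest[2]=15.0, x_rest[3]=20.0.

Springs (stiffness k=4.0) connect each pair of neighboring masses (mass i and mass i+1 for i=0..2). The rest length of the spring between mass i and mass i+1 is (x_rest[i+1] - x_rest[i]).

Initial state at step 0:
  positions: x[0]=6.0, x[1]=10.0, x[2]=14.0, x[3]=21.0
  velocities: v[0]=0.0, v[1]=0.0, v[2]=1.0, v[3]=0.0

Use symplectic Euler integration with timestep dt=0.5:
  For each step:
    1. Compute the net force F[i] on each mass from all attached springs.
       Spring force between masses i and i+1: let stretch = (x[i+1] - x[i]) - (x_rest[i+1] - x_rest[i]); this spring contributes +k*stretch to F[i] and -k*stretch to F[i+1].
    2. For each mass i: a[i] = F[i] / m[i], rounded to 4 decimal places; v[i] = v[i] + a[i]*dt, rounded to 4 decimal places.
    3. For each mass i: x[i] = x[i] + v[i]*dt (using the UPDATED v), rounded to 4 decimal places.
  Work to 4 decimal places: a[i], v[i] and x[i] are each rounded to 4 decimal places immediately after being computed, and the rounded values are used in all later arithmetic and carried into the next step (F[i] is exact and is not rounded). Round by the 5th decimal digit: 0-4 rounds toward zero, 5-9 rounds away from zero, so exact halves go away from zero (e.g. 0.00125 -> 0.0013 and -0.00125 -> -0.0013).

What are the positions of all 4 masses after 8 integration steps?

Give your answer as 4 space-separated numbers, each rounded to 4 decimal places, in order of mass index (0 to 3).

Step 0: x=[6.0000 10.0000 14.0000 21.0000] v=[0.0000 0.0000 1.0000 0.0000]
Step 1: x=[5.0000 10.0000 16.0000 19.0000] v=[-2.0000 0.0000 4.0000 -4.0000]
Step 2: x=[4.0000 11.0000 16.5000 19.0000] v=[-2.0000 2.0000 1.0000 0.0000]
Step 3: x=[5.0000 10.5000 15.5000 21.5000] v=[2.0000 -1.0000 -2.0000 5.0000]
Step 4: x=[6.5000 9.5000 15.0000 23.0000] v=[3.0000 -2.0000 -1.0000 3.0000]
Step 5: x=[6.0000 11.0000 15.7500 21.5000] v=[-1.0000 3.0000 1.5000 -3.0000]
Step 6: x=[5.5000 12.2500 17.0000 19.2500] v=[-1.0000 2.5000 2.5000 -4.5000]
Step 7: x=[6.7500 11.5000 17.0000 19.7500] v=[2.5000 -1.5000 0.0000 1.0000]
Step 8: x=[7.7500 11.5000 15.6250 22.5000] v=[2.0000 0.0000 -2.7500 5.5000]

Answer: 7.7500 11.5000 15.6250 22.5000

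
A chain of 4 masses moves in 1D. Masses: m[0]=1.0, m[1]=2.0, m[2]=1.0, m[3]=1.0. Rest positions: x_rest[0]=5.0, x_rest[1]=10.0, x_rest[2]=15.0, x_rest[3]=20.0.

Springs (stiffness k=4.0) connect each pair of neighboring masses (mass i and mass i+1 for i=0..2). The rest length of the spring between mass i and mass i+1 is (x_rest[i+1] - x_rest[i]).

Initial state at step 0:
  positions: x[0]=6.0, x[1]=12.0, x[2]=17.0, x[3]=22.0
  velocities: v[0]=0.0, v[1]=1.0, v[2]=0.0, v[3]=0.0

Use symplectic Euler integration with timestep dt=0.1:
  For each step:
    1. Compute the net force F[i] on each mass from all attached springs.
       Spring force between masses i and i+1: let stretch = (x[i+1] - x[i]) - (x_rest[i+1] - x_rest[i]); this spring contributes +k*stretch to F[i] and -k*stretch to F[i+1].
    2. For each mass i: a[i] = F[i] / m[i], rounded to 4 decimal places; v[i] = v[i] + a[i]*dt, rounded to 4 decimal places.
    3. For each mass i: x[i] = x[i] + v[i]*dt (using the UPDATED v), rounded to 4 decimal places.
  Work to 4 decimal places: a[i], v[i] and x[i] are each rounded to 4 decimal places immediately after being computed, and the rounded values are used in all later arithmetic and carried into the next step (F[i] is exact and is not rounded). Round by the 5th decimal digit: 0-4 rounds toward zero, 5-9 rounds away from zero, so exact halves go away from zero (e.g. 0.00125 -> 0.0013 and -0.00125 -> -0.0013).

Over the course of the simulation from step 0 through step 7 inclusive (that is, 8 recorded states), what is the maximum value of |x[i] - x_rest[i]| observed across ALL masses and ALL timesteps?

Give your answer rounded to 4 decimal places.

Step 0: x=[6.0000 12.0000 17.0000 22.0000] v=[0.0000 1.0000 0.0000 0.0000]
Step 1: x=[6.0400 12.0800 17.0000 22.0000] v=[0.4000 0.8000 0.0000 0.0000]
Step 2: x=[6.1216 12.1376 17.0032 22.0000] v=[0.8160 0.5760 0.0320 0.0000]
Step 3: x=[6.2438 12.1722 17.0117 22.0001] v=[1.2224 0.3459 0.0845 0.0013]
Step 4: x=[6.4032 12.1850 17.0261 22.0007] v=[1.5938 0.1281 0.1441 0.0059]
Step 5: x=[6.5939 12.1790 17.0459 22.0023] v=[1.9065 -0.0600 0.1975 0.0161]
Step 6: x=[6.8080 12.1586 17.0692 22.0057] v=[2.1405 -0.2036 0.2333 0.0335]
Step 7: x=[7.0361 12.1294 17.0936 22.0116] v=[2.2807 -0.2916 0.2437 0.0589]
Max displacement = 2.1850

Answer: 2.1850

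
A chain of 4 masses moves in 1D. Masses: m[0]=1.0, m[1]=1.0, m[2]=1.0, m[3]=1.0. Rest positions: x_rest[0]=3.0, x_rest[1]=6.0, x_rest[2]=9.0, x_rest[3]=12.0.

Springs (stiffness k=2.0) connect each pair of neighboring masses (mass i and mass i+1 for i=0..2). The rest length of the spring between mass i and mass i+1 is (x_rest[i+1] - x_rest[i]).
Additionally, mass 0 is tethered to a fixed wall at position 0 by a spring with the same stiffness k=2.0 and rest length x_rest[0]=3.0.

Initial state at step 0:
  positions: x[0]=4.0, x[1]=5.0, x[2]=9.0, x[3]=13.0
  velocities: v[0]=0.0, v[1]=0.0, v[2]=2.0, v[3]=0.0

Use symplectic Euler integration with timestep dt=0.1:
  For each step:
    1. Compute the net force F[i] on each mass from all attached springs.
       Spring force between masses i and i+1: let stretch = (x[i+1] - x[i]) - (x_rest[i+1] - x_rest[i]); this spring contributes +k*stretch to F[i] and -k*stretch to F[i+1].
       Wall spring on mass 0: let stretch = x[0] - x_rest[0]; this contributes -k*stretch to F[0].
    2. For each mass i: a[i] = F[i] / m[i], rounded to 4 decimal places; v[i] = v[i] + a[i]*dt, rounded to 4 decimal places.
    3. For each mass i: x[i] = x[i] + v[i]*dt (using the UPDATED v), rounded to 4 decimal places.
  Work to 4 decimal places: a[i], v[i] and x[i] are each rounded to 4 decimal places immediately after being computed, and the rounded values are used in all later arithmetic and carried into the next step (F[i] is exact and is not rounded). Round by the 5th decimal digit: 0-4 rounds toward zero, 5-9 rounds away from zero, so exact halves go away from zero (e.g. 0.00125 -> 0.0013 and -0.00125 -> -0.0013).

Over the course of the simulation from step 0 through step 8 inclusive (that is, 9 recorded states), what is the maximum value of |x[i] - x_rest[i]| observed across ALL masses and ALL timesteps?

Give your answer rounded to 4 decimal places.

Step 0: x=[4.0000 5.0000 9.0000 13.0000] v=[0.0000 0.0000 2.0000 0.0000]
Step 1: x=[3.9400 5.0600 9.2000 12.9800] v=[-0.6000 0.6000 2.0000 -0.2000]
Step 2: x=[3.8236 5.1804 9.3928 12.9444] v=[-1.1640 1.2040 1.9280 -0.3560]
Step 3: x=[3.6579 5.3579 9.5724 12.8978] v=[-1.6574 1.7751 1.7958 -0.4663]
Step 4: x=[3.4530 5.5857 9.7342 12.8447] v=[-2.0490 2.2780 1.6180 -0.5314]
Step 5: x=[3.2217 5.8538 9.8752 12.7894] v=[-2.3131 2.6812 1.4104 -0.5535]
Step 6: x=[2.9786 6.1497 9.9941 12.7358] v=[-2.4310 2.9591 1.1890 -0.5363]
Step 7: x=[2.7394 6.4591 10.0910 12.6873] v=[-2.3925 3.0938 0.9685 -0.4846]
Step 8: x=[2.5198 6.7667 10.1671 12.6469] v=[-2.1964 3.0762 0.7614 -0.4039]
Max displacement = 1.1671

Answer: 1.1671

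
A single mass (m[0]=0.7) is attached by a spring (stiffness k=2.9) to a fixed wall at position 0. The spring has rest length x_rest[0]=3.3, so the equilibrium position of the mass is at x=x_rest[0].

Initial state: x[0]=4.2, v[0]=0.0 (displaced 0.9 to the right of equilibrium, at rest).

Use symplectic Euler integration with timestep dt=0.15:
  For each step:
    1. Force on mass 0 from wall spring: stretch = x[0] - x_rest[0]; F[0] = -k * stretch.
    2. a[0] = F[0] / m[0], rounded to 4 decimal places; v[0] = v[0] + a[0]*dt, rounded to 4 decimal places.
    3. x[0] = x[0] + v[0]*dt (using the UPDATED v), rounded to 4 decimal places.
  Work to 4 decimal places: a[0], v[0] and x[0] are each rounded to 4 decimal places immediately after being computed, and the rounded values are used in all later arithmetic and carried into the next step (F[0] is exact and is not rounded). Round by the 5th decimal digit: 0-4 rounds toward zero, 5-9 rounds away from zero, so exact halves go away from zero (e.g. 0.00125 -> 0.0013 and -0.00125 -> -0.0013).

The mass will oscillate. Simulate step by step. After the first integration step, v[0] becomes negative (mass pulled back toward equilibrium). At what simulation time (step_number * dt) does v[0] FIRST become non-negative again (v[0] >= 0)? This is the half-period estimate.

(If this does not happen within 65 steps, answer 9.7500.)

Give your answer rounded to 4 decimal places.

Answer: 1.6500

Derivation:
Step 0: x=[4.2000] v=[0.0000]
Step 1: x=[4.1161] v=[-0.5593]
Step 2: x=[3.9561] v=[-1.0665]
Step 3: x=[3.7350] v=[-1.4742]
Step 4: x=[3.4733] v=[-1.7445]
Step 5: x=[3.1955] v=[-1.8522]
Step 6: x=[2.9274] v=[-1.7873]
Step 7: x=[2.6940] v=[-1.5558]
Step 8: x=[2.5171] v=[-1.1792]
Step 9: x=[2.4132] v=[-0.6927]
Step 10: x=[2.3920] v=[-0.1416]
Step 11: x=[2.4554] v=[0.4227]
First v>=0 after going negative at step 11, time=1.6500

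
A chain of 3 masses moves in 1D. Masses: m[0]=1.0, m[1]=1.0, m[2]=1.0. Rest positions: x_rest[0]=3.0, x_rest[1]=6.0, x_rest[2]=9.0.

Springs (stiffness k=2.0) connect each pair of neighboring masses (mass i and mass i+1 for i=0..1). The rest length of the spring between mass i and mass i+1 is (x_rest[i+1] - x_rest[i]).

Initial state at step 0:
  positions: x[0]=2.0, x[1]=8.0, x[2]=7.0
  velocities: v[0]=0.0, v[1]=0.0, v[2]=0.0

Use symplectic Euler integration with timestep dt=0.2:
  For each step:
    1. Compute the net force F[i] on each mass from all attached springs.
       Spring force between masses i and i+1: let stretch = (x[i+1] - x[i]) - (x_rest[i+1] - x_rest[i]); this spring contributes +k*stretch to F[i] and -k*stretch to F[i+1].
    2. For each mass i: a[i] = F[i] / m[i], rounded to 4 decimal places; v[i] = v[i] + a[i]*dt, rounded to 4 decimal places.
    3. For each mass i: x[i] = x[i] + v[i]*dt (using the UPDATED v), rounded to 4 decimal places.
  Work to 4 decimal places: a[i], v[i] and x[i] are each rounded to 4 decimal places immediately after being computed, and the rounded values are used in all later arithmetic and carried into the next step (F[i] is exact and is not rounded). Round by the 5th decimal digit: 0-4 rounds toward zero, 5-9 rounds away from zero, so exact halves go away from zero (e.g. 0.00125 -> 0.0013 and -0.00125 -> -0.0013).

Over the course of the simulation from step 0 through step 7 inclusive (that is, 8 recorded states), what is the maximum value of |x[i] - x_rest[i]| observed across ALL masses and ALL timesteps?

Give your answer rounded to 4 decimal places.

Answer: 2.7332

Derivation:
Step 0: x=[2.0000 8.0000 7.0000] v=[0.0000 0.0000 0.0000]
Step 1: x=[2.2400 7.4400 7.3200] v=[1.2000 -2.8000 1.6000]
Step 2: x=[2.6560 6.4544 7.8896] v=[2.0800 -4.9280 2.8480]
Step 3: x=[3.1359 5.2797 8.5844] v=[2.3994 -5.8733 3.4739]
Step 4: x=[3.5473 4.1979 9.2548] v=[2.0569 -5.4089 3.3520]
Step 5: x=[3.7707 3.4686 9.7606] v=[1.1171 -3.6464 2.5292]
Step 6: x=[3.7300 3.2668 10.0031] v=[-0.2037 -1.0088 1.2124]
Step 7: x=[3.4122 3.6410 9.9467] v=[-1.5890 1.8710 -0.2821]
Max displacement = 2.7332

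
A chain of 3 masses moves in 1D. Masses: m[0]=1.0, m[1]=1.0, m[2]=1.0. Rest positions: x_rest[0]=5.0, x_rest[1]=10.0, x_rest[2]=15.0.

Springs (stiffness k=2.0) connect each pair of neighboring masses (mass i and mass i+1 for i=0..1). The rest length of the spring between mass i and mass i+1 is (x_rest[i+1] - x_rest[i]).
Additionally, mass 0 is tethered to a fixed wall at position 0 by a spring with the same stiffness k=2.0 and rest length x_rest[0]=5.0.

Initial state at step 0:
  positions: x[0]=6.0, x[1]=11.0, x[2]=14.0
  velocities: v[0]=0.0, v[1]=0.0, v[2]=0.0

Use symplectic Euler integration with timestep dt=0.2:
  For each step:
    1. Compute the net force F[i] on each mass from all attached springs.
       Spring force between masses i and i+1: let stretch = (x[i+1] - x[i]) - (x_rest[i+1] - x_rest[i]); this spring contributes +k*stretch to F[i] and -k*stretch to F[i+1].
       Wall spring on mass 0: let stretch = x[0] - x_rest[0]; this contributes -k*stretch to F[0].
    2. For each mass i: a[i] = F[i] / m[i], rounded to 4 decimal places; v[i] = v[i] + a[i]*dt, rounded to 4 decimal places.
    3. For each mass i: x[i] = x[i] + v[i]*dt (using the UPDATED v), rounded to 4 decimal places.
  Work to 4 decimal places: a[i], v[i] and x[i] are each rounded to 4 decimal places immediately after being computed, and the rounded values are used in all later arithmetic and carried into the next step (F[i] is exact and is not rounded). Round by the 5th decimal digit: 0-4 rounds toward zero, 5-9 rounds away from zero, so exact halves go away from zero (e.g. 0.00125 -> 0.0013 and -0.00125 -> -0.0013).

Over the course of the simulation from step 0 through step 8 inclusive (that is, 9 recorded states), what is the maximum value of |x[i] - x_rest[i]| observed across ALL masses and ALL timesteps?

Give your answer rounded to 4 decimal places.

Answer: 1.1067

Derivation:
Step 0: x=[6.0000 11.0000 14.0000] v=[0.0000 0.0000 0.0000]
Step 1: x=[5.9200 10.8400 14.1600] v=[-0.4000 -0.8000 0.8000]
Step 2: x=[5.7600 10.5520 14.4544] v=[-0.8000 -1.4400 1.4720]
Step 3: x=[5.5226 10.1928 14.8366] v=[-1.1872 -1.7958 1.9110]
Step 4: x=[5.2170 9.8315 15.2473] v=[-1.5282 -1.8064 2.0535]
Step 5: x=[4.8632 9.5343 15.6247] v=[-1.7692 -1.4859 1.8872]
Step 6: x=[4.4940 9.3507 15.9149] v=[-1.8460 -0.9182 1.4510]
Step 7: x=[4.1538 9.3037 16.0800] v=[-1.7009 -0.2352 0.8253]
Step 8: x=[3.8933 9.3868 16.1030] v=[-1.3025 0.4154 0.1148]
Max displacement = 1.1067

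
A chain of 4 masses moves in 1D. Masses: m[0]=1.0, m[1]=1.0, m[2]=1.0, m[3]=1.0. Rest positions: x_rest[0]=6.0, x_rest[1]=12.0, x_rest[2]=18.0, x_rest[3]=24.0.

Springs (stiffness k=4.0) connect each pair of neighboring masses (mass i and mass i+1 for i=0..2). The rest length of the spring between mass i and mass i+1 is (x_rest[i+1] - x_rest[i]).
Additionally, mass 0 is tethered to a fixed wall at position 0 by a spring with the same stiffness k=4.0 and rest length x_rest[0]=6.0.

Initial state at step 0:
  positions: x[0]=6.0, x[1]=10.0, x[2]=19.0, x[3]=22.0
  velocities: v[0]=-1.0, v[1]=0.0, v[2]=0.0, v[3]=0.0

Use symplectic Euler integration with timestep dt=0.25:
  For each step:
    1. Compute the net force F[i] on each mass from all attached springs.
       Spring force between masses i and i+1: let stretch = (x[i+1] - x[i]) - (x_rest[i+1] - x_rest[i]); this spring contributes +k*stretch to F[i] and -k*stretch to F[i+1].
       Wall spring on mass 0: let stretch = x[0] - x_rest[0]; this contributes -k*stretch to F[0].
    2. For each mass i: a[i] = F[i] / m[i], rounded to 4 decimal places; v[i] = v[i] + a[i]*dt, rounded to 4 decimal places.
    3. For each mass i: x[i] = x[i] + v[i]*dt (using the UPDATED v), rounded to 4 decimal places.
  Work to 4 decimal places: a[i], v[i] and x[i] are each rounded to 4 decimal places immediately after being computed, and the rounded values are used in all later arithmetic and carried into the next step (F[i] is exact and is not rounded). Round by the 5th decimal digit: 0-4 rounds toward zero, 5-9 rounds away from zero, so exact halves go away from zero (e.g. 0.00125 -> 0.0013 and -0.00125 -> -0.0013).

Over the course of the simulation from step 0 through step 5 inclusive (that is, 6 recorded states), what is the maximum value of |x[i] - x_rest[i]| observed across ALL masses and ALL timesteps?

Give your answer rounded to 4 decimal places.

Answer: 2.8125

Derivation:
Step 0: x=[6.0000 10.0000 19.0000 22.0000] v=[-1.0000 0.0000 0.0000 0.0000]
Step 1: x=[5.2500 11.2500 17.5000 22.7500] v=[-3.0000 5.0000 -6.0000 3.0000]
Step 2: x=[4.6875 12.5625 15.7500 23.6875] v=[-2.2500 5.2500 -7.0000 3.7500]
Step 3: x=[4.9219 12.7031 15.1875 24.1406] v=[0.9375 0.5625 -2.2500 1.8125]
Step 4: x=[5.8711 11.5195 16.2422 23.8555] v=[3.7968 -4.7343 4.2187 -1.1406]
Step 5: x=[6.7646 10.1045 18.0195 23.1670] v=[3.5741 -5.6600 7.1093 -2.7539]
Max displacement = 2.8125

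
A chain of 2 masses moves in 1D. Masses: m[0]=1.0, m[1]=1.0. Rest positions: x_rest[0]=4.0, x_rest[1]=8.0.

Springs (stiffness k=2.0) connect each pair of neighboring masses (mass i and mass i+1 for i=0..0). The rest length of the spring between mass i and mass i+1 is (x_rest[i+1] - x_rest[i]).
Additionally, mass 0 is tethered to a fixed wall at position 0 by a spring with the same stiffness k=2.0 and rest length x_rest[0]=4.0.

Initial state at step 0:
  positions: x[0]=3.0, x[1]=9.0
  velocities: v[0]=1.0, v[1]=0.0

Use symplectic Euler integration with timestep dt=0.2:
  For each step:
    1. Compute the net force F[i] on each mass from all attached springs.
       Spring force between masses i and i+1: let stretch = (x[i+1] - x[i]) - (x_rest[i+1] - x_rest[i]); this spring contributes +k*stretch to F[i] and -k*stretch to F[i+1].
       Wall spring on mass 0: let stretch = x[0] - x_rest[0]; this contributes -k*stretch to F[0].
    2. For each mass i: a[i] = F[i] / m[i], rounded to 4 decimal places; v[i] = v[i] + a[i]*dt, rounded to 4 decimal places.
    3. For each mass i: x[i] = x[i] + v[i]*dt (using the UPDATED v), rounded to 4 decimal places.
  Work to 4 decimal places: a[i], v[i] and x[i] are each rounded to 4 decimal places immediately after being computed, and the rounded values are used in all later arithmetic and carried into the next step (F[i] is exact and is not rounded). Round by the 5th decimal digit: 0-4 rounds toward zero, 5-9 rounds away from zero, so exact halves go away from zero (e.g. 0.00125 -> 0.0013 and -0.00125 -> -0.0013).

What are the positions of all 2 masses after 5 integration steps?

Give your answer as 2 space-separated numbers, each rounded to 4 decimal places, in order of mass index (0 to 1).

Answer: 5.5733 7.7916

Derivation:
Step 0: x=[3.0000 9.0000] v=[1.0000 0.0000]
Step 1: x=[3.4400 8.8400] v=[2.2000 -0.8000]
Step 2: x=[4.0368 8.5680] v=[2.9840 -1.3600]
Step 3: x=[4.6732 8.2535] v=[3.1818 -1.5725]
Step 4: x=[5.2221 7.9726] v=[2.7446 -1.4046]
Step 5: x=[5.5733 7.7916] v=[1.7560 -0.9048]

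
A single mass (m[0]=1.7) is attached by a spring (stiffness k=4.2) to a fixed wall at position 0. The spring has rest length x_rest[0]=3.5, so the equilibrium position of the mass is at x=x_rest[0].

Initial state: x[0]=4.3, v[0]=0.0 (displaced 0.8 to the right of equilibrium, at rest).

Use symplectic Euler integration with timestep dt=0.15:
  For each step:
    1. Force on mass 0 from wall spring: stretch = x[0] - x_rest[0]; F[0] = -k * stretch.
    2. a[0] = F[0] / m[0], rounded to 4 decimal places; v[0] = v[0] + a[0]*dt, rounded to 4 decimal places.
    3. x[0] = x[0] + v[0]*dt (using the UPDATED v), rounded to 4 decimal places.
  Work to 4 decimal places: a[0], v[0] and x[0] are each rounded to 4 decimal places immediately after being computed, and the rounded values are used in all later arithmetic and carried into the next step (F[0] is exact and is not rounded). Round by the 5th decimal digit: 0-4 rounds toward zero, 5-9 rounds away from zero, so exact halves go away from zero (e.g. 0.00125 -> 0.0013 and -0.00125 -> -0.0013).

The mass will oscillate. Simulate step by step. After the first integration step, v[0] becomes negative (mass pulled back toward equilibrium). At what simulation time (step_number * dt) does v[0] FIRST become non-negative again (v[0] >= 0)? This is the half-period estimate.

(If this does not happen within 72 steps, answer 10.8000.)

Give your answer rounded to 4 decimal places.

Step 0: x=[4.3000] v=[0.0000]
Step 1: x=[4.2555] v=[-0.2965]
Step 2: x=[4.1690] v=[-0.5765]
Step 3: x=[4.0453] v=[-0.8244]
Step 4: x=[3.8913] v=[-1.0265]
Step 5: x=[3.7156] v=[-1.1715]
Step 6: x=[3.5279] v=[-1.2514]
Step 7: x=[3.3386] v=[-1.2617]
Step 8: x=[3.1583] v=[-1.2019]
Step 9: x=[2.9970] v=[-1.0753]
Step 10: x=[2.8637] v=[-0.8889]
Step 11: x=[2.7657] v=[-0.6531]
Step 12: x=[2.7086] v=[-0.3810]
Step 13: x=[2.6954] v=[-0.0877]
Step 14: x=[2.7270] v=[0.2105]
First v>=0 after going negative at step 14, time=2.1000

Answer: 2.1000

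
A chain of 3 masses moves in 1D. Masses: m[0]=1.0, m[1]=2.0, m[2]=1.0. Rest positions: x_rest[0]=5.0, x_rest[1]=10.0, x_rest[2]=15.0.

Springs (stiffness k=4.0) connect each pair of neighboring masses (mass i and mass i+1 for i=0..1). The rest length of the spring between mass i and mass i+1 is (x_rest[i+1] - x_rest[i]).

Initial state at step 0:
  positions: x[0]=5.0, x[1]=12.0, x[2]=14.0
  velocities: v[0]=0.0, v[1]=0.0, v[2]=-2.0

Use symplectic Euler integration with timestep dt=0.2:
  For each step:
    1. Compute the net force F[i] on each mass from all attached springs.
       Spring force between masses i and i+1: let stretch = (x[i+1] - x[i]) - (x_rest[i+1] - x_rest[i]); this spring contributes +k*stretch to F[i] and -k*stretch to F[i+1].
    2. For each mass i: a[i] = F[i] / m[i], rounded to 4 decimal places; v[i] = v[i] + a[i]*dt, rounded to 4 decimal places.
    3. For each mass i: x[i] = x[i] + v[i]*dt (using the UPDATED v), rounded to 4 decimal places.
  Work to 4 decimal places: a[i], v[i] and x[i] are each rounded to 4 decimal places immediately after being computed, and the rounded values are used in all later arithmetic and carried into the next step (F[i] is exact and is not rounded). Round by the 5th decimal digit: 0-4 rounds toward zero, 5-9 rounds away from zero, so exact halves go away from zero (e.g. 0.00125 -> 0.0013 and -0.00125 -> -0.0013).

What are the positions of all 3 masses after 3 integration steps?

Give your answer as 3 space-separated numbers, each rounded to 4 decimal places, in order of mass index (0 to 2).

Step 0: x=[5.0000 12.0000 14.0000] v=[0.0000 0.0000 -2.0000]
Step 1: x=[5.3200 11.6000 14.0800] v=[1.6000 -2.0000 0.4000]
Step 2: x=[5.8448 10.8960 14.5632] v=[2.6240 -3.5200 2.4160]
Step 3: x=[6.3778 10.0813 15.2596] v=[2.6650 -4.0736 3.4822]

Answer: 6.3778 10.0813 15.2596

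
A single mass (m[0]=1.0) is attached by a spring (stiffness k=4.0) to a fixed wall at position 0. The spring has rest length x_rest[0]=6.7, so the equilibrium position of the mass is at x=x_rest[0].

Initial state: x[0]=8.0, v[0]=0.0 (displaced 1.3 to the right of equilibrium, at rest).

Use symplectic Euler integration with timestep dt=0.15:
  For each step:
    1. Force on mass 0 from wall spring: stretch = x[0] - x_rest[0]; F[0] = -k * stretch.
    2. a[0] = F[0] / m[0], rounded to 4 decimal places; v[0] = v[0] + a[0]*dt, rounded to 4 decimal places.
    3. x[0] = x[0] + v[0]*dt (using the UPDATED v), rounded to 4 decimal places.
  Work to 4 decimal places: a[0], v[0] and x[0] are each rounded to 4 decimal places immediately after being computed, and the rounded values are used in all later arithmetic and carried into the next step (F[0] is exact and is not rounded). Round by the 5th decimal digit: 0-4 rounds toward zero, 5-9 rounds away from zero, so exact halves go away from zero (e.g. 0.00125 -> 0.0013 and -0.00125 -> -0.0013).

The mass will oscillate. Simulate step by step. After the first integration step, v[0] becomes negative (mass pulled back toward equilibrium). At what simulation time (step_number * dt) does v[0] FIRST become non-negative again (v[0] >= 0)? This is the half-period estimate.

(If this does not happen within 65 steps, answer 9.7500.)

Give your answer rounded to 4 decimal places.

Step 0: x=[8.0000] v=[0.0000]
Step 1: x=[7.8830] v=[-0.7800]
Step 2: x=[7.6595] v=[-1.4898]
Step 3: x=[7.3497] v=[-2.0655]
Step 4: x=[6.9814] v=[-2.4553]
Step 5: x=[6.5878] v=[-2.6241]
Step 6: x=[6.2043] v=[-2.5568]
Step 7: x=[5.8654] v=[-2.2594]
Step 8: x=[5.6016] v=[-1.7586]
Step 9: x=[5.4367] v=[-1.0996]
Step 10: x=[5.3855] v=[-0.3416]
Step 11: x=[5.4526] v=[0.4471]
First v>=0 after going negative at step 11, time=1.6500

Answer: 1.6500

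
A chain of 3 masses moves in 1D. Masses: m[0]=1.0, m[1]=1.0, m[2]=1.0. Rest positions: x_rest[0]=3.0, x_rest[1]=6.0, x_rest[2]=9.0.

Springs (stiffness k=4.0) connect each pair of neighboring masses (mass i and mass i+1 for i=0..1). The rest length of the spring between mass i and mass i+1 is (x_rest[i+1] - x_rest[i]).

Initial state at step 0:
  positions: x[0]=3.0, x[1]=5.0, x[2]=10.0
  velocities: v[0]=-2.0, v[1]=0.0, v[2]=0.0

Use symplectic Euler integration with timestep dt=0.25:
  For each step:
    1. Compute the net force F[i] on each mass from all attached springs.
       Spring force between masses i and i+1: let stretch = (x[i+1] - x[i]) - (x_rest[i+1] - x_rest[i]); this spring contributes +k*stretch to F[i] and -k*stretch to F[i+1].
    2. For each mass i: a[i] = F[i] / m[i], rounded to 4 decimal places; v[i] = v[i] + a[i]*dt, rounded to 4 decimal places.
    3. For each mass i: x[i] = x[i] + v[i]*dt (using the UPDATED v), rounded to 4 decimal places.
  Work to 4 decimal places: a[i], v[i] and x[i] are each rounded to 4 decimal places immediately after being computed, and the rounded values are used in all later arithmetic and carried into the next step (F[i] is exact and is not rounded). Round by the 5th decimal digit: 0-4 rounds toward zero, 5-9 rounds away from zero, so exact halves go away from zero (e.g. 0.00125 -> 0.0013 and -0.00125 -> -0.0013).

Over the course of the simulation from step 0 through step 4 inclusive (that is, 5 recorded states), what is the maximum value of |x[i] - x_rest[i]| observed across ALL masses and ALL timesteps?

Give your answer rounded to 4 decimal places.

Step 0: x=[3.0000 5.0000 10.0000] v=[-2.0000 0.0000 0.0000]
Step 1: x=[2.2500 5.7500 9.5000] v=[-3.0000 3.0000 -2.0000]
Step 2: x=[1.6250 6.5625 8.8125] v=[-2.5000 3.2500 -2.7500]
Step 3: x=[1.4844 6.7031 8.3125] v=[-0.5625 0.5625 -2.0000]
Step 4: x=[1.8985 5.9414 8.1602] v=[1.6562 -3.0468 -0.6094]
Max displacement = 1.5156

Answer: 1.5156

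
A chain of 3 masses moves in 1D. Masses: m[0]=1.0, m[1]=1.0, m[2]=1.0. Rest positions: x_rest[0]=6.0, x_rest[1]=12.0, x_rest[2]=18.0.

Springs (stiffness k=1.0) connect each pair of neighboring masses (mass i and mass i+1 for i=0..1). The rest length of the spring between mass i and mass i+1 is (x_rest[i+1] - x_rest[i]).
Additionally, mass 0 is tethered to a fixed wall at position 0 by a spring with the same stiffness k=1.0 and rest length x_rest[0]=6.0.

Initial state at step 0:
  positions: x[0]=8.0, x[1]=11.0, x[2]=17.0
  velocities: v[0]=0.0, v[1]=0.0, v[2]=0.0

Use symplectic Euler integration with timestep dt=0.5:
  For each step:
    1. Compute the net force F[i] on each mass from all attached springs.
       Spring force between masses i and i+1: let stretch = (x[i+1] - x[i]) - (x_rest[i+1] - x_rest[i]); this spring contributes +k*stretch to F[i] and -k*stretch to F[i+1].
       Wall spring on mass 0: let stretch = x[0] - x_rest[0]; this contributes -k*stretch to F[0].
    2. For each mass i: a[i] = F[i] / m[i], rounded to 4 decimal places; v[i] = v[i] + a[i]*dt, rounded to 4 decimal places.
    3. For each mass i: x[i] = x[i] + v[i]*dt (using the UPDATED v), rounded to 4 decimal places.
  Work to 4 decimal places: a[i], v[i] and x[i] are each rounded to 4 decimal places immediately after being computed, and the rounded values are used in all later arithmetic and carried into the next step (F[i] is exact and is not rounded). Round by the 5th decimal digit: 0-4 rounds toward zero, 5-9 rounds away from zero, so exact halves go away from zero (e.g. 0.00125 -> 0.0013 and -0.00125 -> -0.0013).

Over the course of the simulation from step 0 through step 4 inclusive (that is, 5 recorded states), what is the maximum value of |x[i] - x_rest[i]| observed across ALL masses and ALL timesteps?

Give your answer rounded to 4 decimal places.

Step 0: x=[8.0000 11.0000 17.0000] v=[0.0000 0.0000 0.0000]
Step 1: x=[6.7500 11.7500 17.0000] v=[-2.5000 1.5000 0.0000]
Step 2: x=[5.0625 12.5625 17.1875] v=[-3.3750 1.6250 0.3750]
Step 3: x=[3.9844 12.6563 17.7188] v=[-2.1563 0.1875 1.0625]
Step 4: x=[4.0782 11.8477 18.4845] v=[0.1875 -1.6172 1.5313]
Max displacement = 2.0156

Answer: 2.0156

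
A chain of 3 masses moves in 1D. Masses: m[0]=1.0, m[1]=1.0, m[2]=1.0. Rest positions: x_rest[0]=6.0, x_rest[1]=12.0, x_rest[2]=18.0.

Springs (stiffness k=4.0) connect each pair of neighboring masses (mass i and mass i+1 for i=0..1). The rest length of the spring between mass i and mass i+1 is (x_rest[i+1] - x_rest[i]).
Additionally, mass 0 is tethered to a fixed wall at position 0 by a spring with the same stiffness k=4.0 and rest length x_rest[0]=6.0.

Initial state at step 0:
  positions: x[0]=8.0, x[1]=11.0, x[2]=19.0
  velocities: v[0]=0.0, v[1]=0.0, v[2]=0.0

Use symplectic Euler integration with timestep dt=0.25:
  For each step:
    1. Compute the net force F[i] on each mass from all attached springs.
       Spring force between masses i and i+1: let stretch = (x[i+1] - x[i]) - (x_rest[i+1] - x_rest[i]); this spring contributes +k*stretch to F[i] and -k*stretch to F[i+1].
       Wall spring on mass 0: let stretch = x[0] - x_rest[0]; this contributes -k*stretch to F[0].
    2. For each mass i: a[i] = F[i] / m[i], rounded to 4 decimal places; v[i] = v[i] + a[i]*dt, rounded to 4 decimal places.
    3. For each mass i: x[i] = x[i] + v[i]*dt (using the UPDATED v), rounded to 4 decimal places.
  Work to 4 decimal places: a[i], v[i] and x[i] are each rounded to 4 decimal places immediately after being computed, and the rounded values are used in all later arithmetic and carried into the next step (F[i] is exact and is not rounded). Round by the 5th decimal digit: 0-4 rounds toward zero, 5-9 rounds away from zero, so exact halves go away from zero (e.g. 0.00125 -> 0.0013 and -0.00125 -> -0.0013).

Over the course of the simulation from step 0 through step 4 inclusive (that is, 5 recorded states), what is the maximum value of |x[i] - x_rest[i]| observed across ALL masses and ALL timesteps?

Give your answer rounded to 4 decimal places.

Answer: 2.0625

Derivation:
Step 0: x=[8.0000 11.0000 19.0000] v=[0.0000 0.0000 0.0000]
Step 1: x=[6.7500 12.2500 18.5000] v=[-5.0000 5.0000 -2.0000]
Step 2: x=[5.1875 13.6875 17.9375] v=[-6.2500 5.7500 -2.2500]
Step 3: x=[4.4531 14.0625 17.8125] v=[-2.9375 1.5000 -0.5000]
Step 4: x=[5.0078 12.9727 18.2500] v=[2.2188 -4.3594 1.7500]
Max displacement = 2.0625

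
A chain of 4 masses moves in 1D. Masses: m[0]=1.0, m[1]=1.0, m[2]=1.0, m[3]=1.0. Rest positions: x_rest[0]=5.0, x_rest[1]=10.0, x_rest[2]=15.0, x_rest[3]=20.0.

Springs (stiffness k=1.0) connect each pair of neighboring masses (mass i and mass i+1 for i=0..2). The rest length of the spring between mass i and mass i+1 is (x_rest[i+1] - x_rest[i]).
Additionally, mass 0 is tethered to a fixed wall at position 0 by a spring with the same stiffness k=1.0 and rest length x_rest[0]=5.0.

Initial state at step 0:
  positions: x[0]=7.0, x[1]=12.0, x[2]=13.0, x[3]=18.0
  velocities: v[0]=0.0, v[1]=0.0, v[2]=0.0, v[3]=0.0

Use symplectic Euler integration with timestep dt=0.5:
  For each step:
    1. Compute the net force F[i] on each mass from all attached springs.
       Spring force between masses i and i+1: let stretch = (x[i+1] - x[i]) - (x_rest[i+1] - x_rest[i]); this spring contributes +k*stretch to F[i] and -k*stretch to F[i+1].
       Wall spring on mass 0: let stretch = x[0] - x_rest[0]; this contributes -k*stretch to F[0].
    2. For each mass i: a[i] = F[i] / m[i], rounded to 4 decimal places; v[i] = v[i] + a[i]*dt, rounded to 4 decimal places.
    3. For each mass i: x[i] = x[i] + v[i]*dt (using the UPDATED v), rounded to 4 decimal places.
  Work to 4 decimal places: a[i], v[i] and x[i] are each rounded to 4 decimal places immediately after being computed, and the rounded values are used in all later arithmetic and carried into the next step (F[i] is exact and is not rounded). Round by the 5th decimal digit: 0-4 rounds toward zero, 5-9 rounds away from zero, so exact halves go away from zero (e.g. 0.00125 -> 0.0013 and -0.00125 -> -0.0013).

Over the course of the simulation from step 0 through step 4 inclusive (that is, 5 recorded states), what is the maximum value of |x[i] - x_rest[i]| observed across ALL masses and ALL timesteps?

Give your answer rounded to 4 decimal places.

Step 0: x=[7.0000 12.0000 13.0000 18.0000] v=[0.0000 0.0000 0.0000 0.0000]
Step 1: x=[6.5000 11.0000 14.0000 18.0000] v=[-1.0000 -2.0000 2.0000 0.0000]
Step 2: x=[5.5000 9.6250 15.2500 18.2500] v=[-2.0000 -2.7500 2.5000 0.5000]
Step 3: x=[4.1563 8.6250 15.8438 19.0000] v=[-2.6875 -2.0000 1.1875 1.5000]
Step 4: x=[2.8907 8.3125 15.4219 20.2110] v=[-2.5313 -0.6250 -0.8438 2.4219]
Max displacement = 2.1093

Answer: 2.1093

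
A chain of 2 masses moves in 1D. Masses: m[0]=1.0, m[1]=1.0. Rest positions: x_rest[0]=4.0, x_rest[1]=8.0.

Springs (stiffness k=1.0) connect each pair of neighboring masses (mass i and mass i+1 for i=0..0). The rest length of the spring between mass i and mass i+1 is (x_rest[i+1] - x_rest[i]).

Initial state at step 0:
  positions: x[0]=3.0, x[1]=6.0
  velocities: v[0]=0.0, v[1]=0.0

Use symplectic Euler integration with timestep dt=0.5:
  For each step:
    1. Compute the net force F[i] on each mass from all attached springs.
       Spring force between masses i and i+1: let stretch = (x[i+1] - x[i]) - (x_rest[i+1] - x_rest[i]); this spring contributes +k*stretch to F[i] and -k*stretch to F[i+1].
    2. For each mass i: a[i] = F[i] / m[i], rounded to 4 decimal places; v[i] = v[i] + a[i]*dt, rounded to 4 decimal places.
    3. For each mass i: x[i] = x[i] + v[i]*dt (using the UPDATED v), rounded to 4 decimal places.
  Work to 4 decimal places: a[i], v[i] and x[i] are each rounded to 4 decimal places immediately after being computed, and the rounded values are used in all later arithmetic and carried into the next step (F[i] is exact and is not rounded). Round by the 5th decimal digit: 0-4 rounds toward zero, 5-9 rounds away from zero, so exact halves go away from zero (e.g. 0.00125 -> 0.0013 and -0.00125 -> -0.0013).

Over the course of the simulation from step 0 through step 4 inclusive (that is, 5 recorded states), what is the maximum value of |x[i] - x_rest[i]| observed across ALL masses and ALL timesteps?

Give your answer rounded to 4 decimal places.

Answer: 2.0312

Derivation:
Step 0: x=[3.0000 6.0000] v=[0.0000 0.0000]
Step 1: x=[2.7500 6.2500] v=[-0.5000 0.5000]
Step 2: x=[2.3750 6.6250] v=[-0.7500 0.7500]
Step 3: x=[2.0625 6.9375] v=[-0.6250 0.6250]
Step 4: x=[1.9688 7.0313] v=[-0.1875 0.1875]
Max displacement = 2.0312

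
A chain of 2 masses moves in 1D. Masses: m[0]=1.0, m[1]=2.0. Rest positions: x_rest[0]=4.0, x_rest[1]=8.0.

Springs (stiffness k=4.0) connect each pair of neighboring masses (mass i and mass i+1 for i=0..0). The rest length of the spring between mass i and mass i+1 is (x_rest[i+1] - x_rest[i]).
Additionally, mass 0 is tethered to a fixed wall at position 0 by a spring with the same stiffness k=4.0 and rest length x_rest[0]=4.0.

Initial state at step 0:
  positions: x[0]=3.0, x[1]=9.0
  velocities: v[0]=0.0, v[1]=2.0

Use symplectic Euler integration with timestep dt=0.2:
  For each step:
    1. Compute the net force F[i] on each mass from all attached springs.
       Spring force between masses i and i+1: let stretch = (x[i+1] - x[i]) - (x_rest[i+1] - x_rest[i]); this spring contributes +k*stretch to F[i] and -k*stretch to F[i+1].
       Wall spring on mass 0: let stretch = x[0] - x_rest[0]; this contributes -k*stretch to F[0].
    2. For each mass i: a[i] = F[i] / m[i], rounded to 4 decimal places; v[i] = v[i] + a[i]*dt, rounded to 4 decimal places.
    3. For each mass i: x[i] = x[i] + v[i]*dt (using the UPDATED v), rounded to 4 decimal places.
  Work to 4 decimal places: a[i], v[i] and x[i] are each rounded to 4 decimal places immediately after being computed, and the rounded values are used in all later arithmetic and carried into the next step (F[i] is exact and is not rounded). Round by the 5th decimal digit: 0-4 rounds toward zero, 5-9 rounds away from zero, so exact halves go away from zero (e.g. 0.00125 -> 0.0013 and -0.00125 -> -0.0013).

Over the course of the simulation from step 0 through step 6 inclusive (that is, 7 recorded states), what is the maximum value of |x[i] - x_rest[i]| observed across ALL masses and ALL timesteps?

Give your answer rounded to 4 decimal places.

Answer: 2.3707

Derivation:
Step 0: x=[3.0000 9.0000] v=[0.0000 2.0000]
Step 1: x=[3.4800 9.2400] v=[2.4000 1.2000]
Step 2: x=[4.3248 9.3392] v=[4.2240 0.4960]
Step 3: x=[5.2799 9.3572] v=[4.7757 0.0902]
Step 4: x=[6.0426 9.3691] v=[3.8136 0.0593]
Step 5: x=[6.3707 9.4348] v=[1.6407 0.3287]
Step 6: x=[6.1698 9.5754] v=[-1.0046 0.7031]
Max displacement = 2.3707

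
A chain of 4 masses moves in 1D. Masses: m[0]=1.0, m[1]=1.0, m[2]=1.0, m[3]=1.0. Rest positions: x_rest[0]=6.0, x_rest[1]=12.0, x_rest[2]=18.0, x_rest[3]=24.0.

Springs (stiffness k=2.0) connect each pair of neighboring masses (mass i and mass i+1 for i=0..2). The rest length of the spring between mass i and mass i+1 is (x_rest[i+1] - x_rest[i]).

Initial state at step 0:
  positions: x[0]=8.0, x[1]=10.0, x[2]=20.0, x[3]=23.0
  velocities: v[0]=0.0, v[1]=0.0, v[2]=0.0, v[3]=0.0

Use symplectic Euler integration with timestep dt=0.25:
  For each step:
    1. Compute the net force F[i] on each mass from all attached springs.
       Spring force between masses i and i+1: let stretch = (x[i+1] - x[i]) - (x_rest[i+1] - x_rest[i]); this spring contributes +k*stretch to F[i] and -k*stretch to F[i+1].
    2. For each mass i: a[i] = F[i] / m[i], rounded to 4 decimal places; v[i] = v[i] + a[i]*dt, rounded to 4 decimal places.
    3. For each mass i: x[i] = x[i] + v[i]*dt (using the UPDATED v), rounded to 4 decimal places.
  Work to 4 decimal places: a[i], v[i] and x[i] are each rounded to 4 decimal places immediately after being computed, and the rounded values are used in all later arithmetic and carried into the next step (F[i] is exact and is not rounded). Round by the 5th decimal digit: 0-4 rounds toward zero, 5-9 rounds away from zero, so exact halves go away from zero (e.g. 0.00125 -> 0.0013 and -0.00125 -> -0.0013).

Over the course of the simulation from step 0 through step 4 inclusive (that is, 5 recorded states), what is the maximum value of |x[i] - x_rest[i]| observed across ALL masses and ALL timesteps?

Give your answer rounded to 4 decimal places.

Step 0: x=[8.0000 10.0000 20.0000 23.0000] v=[0.0000 0.0000 0.0000 0.0000]
Step 1: x=[7.5000 11.0000 19.1250 23.3750] v=[-2.0000 4.0000 -3.5000 1.5000]
Step 2: x=[6.6875 12.5781 17.7656 23.9688] v=[-3.2500 6.3125 -5.4375 2.3750]
Step 3: x=[5.8613 14.0684 16.5332 24.5372] v=[-3.3047 5.9610 -4.9297 2.2734]
Step 4: x=[5.3110 14.8409 15.9932 24.8551] v=[-2.2012 3.0899 -2.1601 1.2714]
Max displacement = 2.8409

Answer: 2.8409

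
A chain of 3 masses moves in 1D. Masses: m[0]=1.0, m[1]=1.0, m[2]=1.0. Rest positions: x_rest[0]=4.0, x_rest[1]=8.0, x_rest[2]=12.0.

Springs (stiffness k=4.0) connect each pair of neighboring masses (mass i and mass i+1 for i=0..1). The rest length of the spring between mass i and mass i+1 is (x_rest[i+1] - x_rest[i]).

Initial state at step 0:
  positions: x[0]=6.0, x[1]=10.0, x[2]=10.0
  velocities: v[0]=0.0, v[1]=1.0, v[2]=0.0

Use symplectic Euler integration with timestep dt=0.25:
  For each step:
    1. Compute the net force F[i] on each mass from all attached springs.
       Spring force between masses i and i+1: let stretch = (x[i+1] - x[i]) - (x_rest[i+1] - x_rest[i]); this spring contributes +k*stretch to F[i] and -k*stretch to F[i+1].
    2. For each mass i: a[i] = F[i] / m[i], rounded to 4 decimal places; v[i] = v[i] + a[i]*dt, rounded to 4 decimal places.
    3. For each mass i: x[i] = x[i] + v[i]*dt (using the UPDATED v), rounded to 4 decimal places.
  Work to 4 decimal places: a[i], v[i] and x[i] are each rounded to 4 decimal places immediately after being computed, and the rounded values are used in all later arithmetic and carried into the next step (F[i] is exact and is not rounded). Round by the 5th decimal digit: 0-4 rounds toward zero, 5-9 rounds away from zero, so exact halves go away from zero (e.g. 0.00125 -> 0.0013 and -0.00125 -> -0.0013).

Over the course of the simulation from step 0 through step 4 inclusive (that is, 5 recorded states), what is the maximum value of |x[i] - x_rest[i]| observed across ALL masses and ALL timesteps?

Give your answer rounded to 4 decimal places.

Step 0: x=[6.0000 10.0000 10.0000] v=[0.0000 1.0000 0.0000]
Step 1: x=[6.0000 9.2500 11.0000] v=[0.0000 -3.0000 4.0000]
Step 2: x=[5.8125 8.1250 12.5625] v=[-0.7500 -4.5000 6.2500]
Step 3: x=[5.2031 7.5313 14.0156] v=[-2.4375 -2.3750 5.8125]
Step 4: x=[4.1758 7.9766 14.8477] v=[-4.1093 1.7811 3.3282]
Max displacement = 2.8477

Answer: 2.8477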